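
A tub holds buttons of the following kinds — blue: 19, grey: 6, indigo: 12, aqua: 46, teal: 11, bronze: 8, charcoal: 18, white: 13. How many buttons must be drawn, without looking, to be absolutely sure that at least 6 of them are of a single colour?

41

An adversary could hand out at most 5 buttons per colour: 5 + 5 + 5 + 5 + 5 + 5 + 5 + 5 = 40 buttons and still no colour has 6.
One more button lands in a colour already at 5, so 41 draws are enough and 40 are not.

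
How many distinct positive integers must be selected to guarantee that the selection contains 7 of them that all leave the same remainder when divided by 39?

By pigeonhole, the 39 residue classes mod 39 are the pigeonholes.
With 234 integers one could put 6 in each residue class and have no class reach 7.
The 235th integer pushes some class to 7, so 39·6 + 1 = 235.

235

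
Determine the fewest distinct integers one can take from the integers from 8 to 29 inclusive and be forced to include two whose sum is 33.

14

Two chosen integers sum to 33 exactly when both halves of some pair {x, 33−x} with 8 ≤ x ≤ 33−x ≤ 25 are chosen — 9 such pairs.
The remaining 4 elements (those with no distinct partner in range) can never complete a 33-sum, so the worst case takes all of them and one from each pair: 4 + 9 = 13.
By pigeonhole, the 14th integer has to be the second member of some pair, so 13 + 1 = 14.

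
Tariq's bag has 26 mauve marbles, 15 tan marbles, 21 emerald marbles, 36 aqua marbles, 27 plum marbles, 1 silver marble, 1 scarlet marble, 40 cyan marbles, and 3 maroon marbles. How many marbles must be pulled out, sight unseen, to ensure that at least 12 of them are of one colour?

72

An adversary could hand out at most 11 marbles per colour (silver, scarlet, maroon run out sooner): 11 + 11 + 11 + 11 + 11 + 1 + 1 + 11 + 3 = 71 marbles and still no colour has 12.
One more marble lands in a colour already at 11, so 72 draws are enough and 71 are not.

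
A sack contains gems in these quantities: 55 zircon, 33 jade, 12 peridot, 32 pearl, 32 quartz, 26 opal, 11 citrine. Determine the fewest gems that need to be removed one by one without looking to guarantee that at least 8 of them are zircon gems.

In the worst case for collecting zircon gems, every non-zircon gem comes out first.
There are 33 + 12 + 32 + 32 + 26 + 11 = 146 non-zircon gems altogether.
After those, each further gem must be zircon, so 146 + 8 = 154 draws guarantee 8 zircon gems.

154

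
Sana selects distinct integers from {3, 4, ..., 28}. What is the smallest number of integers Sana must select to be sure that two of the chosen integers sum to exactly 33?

Two chosen integers sum to 33 exactly when both halves of some pair {x, 33−x} with 5 ≤ x ≤ 33−x ≤ 28 are chosen — 12 such pairs.
The remaining 2 elements (those with no distinct partner in range) can never complete a 33-sum, so the worst case takes all of them and one from each pair: 2 + 12 = 14.
By the pigeonhole principle, the 15th integer has to be the second member of some pair, so 14 + 1 = 15.

15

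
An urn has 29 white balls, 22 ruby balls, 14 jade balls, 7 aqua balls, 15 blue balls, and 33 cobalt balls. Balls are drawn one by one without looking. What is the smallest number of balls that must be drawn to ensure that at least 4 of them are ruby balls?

102

In the worst case for collecting ruby balls, every non-ruby ball comes out first.
There are 29 + 14 + 7 + 15 + 33 = 98 non-ruby balls altogether.
After those, each further ball must be ruby, so 98 + 4 = 102 draws guarantee 4 ruby balls.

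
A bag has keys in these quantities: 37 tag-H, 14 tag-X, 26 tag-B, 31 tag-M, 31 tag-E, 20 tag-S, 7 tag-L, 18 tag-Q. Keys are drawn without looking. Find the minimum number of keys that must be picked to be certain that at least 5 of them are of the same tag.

The 8 tags are the holes; the keys drawn are the pigeons.
To avoid 5 of any one tag, the worst case takes at most 4 of each tag.
That gives 4 + 4 + 4 + 4 + 4 + 4 + 4 + 4 = 32 keys with no tag reaching 5.
The next key forces some tag to 5, so 32 + 1 = 33.

33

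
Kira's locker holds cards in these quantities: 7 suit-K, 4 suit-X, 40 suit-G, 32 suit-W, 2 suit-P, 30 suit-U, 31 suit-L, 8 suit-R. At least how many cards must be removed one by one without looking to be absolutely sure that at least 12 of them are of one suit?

By pigeonhole, put each drawn card into a box by suit. The largest draw with every box below 12 takes min(count, 11) from each suit; suits with fewer than 11 contribute all they have.
Σ min(cᵢ, 11) = 7 + 4 + 11 + 11 + 2 + 11 + 11 + 8 = 65.
Draw number 65 + 1 = 66 must push one box to 12.

66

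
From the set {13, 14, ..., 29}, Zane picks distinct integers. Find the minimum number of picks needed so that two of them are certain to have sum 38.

A set avoiding the sum 38 can contain at most one of each pair {x, 38−x}, plus the 5 elements whose complement lies outside the range or equal to its own complement.
The integers 19, …, 29 (11 of them) are such a set: any two sum to at least 19+20 = 39 > 38.
By pigeonhole, any 12th integer completes one of the 6 pairs, so 12 choices force a sum of 38.

12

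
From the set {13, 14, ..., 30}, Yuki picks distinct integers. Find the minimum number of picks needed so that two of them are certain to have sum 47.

Two chosen integers sum to 47 exactly when both halves of some pair {x, 47−x} with 17 ≤ x ≤ 47−x ≤ 30 are chosen — 7 such pairs.
The remaining 4 elements (those with no distinct partner in range) can never complete a 47-sum, so the worst case takes all of them and one from each pair: 4 + 7 = 11.
The 12th integer has to be the second member of some pair, so 11 + 1 = 12.

12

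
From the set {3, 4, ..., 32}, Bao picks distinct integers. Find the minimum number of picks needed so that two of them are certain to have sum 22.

23

Two chosen integers sum to 22 exactly when both halves of some pair {x, 22−x} with 3 ≤ x ≤ 22−x ≤ 19 are chosen — 8 such pairs.
The remaining 14 elements (those with no distinct partner in range) can never complete a 22-sum, so the worst case takes all of them and one from each pair: 14 + 8 = 22.
The 23rd integer has to be the second member of some pair, so 22 + 1 = 23.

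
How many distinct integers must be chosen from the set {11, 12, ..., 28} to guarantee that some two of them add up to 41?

Two chosen integers sum to 41 exactly when both halves of some pair {x, 41−x} with 13 ≤ x ≤ 41−x ≤ 28 are chosen — 8 such pairs.
The remaining 2 elements (those with no distinct partner in range) can never complete a 41-sum, so the worst case takes all of them and one from each pair: 2 + 8 = 10.
Pigeonhole: the 11th integer has to be the second member of some pair, so 10 + 1 = 11.

11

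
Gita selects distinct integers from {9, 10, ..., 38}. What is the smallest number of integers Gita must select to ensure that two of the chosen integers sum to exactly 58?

A set avoiding the sum 58 can contain at most one of each pair {x, 58−x}, plus the 12 elements whose complement lies outside the range or equal to its own complement.
The integers 9, …, 29 (21 of them) are such a set: any two sum to at least 9+10 = 19 and at most 28+29 = 57 < 58.
Any 22nd integer completes one of the 9 pairs, so 22 choices force a sum of 58.

22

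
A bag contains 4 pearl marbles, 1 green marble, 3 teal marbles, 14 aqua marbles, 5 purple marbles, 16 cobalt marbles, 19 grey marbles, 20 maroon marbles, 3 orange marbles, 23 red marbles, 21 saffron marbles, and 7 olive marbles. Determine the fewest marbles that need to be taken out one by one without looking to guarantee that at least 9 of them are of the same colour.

Put each drawn marble into a box by colour. The largest draw with every box below 9 takes min(count, 8) from each colour; colours with fewer than 8 contribute all they have.
Σ min(cᵢ, 8) = 4 + 1 + 3 + 8 + 5 + 8 + 8 + 8 + 3 + 8 + 8 + 7 = 71.
Draw number 71 + 1 = 72 must push one box to 9.

72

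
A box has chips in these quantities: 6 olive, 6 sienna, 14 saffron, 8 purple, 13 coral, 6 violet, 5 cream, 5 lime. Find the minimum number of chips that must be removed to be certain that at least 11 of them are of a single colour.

The 8 colours are the holes; the chips drawn are the pigeons.
To avoid 11 of any one colour, the worst case takes at most 10 of each colour, or every chip of a colour that has fewer than 10.
That gives 6 + 6 + 10 + 8 + 10 + 6 + 5 + 5 = 56 chips with no colour reaching 11.
The next chip forces some colour to 11, so 56 + 1 = 57.

57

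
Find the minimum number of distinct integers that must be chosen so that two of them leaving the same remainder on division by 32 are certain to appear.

The 32 residue classes mod 32 are the pigeonholes.
With 32 integers one could put 1 in each residue class and have no class reach 2.
The 33rd integer pushes some class to 2, so 32·1 + 1 = 33.

33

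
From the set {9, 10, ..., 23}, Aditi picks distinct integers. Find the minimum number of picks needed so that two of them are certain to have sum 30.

A set avoiding the sum 30 can contain at most one of each pair {x, 30−x}, plus the 3 elements whose complement lies outside the range or equal to its own complement.
The integers 15, …, 23 (9 of them) are such a set: any two sum to at least 15+16 = 31 > 30.
By the pigeonhole principle, any 10th integer completes one of the 6 pairs, so 10 choices force a sum of 30.

10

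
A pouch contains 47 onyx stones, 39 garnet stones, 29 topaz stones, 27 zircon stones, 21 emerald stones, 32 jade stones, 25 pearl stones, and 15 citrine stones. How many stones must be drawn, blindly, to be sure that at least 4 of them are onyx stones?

192

In the worst case for collecting onyx stones, every non-onyx stone comes out first.
There are 39 + 29 + 27 + 21 + 32 + 25 + 15 = 188 non-onyx stones altogether.
After those, each further stone must be onyx, so 188 + 4 = 192 draws guarantee 4 onyx stones.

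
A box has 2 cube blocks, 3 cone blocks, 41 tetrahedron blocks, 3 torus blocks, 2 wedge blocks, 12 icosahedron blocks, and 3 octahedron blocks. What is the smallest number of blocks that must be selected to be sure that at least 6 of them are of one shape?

An adversary could hand out at most 5 blocks per shape (5 shapes run out sooner): 2 + 3 + 5 + 3 + 2 + 5 + 3 = 23 blocks and still no shape has 6.
One more block lands in a shape already at 5, so 24 draws are enough and 23 are not.

24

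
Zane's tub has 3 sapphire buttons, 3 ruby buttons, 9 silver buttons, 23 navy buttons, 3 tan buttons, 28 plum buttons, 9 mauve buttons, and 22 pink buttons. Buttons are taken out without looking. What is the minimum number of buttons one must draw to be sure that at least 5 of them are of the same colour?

An adversary could hand out at most 4 buttons per colour (sapphire, ruby, tan run out sooner): 3 + 3 + 4 + 4 + 3 + 4 + 4 + 4 = 29 buttons and still no colour has 5.
By the pigeonhole principle, one more button lands in a colour already at 4, so 30 draws are enough and 29 are not.

30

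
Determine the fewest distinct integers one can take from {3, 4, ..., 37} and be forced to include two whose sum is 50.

Group the elements by complementary pair {x, 50−x}: {13,37}, {14,36}, {15,35}, …, giving 12 two-element pairs, the single value 25 (it cannot pair with itself since the integers are distinct), and 10 integers whose partner 50−x falls outside [3,37].
Pigeonhole: treating each of those 23 groups as a pigeonhole, one can pick one integer per group — 23 integers — with no two summing to 50.
The 24th integer lands in an occupied pair, forcing a sum of 50.

24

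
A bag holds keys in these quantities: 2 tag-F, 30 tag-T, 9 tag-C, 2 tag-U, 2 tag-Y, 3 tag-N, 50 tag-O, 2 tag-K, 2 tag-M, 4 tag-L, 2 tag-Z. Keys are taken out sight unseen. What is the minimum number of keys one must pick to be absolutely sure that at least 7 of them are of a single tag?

Put each drawn key into a box by tag. The largest draw with every box below 7 takes min(count, 6) from each tag; tags with fewer than 6 contribute all they have.
Σ min(cᵢ, 6) = 2 + 6 + 6 + 2 + 2 + 3 + 6 + 2 + 2 + 4 + 2 = 37.
Draw number 37 + 1 = 38 must push one box to 7.

38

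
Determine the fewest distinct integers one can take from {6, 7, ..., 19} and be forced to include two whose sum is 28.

10

Group the elements by complementary pair {x, 28−x}: {9,19}, {10,18}, {11,17}, …, giving 5 two-element pairs, the single value 14 (it cannot pair with itself since the integers are distinct), and 3 integers whose partner 28−x falls outside [6,19].
Treating each of those 9 groups as a pigeonhole, one can pick one integer per group — 9 integers — with no two summing to 28.
The 10th integer lands in an occupied pair, forcing a sum of 28.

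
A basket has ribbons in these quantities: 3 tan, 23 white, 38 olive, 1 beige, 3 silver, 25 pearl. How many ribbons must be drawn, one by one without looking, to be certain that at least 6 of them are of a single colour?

The 6 colours are the holes; the ribbons drawn are the pigeons.
To avoid 6 of any one colour, the worst case takes at most 5 of each colour, or every ribbon of a colour that has fewer than 5.
That gives 3 + 5 + 5 + 1 + 3 + 5 = 22 ribbons with no colour reaching 6.
The next ribbon forces some colour to 6, so 22 + 1 = 23.

23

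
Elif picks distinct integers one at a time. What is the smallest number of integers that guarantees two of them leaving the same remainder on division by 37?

38

The 37 residue classes mod 37 are the pigeonholes.
With 37 integers one could put 1 in each residue class and have no class reach 2.
The 38th integer pushes some class to 2, so 37·1 + 1 = 38.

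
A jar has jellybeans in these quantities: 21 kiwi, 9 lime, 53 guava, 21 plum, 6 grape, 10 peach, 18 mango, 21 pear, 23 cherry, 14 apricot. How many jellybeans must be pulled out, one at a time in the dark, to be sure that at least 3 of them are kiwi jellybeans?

178

In the worst case for collecting kiwi jellybeans, every non-kiwi jellybean comes out first.
There are 9 + 53 + 21 + 6 + 10 + 18 + 21 + 23 + 14 = 175 non-kiwi jellybeans altogether.
After those, each further jellybean must be kiwi, so 175 + 3 = 178 draws guarantee 3 kiwi jellybeans.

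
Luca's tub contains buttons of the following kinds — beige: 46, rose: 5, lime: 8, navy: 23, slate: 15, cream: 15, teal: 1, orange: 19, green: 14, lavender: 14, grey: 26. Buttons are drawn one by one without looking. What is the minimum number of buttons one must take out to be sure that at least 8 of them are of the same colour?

70

Put each drawn button into a box by colour. The largest draw with every box below 8 takes min(count, 7) from each colour; colours with fewer than 7 contribute all they have.
Σ min(cᵢ, 7) = 7 + 5 + 7 + 7 + 7 + 7 + 1 + 7 + 7 + 7 + 7 = 69.
Draw number 69 + 1 = 70 must push one box to 8.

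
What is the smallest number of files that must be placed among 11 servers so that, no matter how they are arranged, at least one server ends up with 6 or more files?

56

With 55 files one could put exactly 5 in each of the 11 servers, and no server would reach 6.
One more file must land in a server that already has 5, giving it 6.
So 11 × 5 + 1 = 56 files are required.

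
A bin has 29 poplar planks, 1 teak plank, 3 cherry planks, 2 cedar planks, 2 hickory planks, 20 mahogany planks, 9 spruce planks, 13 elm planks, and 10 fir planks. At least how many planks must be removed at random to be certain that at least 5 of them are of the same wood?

29

An adversary could hand out at most 4 planks per wood (4 woods run out sooner): 4 + 1 + 3 + 2 + 2 + 4 + 4 + 4 + 4 = 28 planks and still no wood has 5.
One more plank lands in a wood already at 4, so 29 draws are enough and 28 are not.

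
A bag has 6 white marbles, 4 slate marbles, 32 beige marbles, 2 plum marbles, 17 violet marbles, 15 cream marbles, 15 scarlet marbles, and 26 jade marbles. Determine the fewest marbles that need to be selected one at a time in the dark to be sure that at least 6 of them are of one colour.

Put each drawn marble into a box by colour. The largest draw with every box below 6 takes min(count, 5) from each colour; colours with fewer than 5 contribute all they have.
Σ min(cᵢ, 5) = 5 + 4 + 5 + 2 + 5 + 5 + 5 + 5 = 36.
Draw number 36 + 1 = 37 must push one box to 6.

37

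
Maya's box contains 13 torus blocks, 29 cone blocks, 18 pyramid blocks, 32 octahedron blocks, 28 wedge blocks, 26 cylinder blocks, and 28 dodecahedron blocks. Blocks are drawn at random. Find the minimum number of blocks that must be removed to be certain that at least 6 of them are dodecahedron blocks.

In the worst case for collecting dodecahedron blocks, every non-dodecahedron block comes out first.
There are 13 + 29 + 18 + 32 + 28 + 26 = 146 non-dodecahedron blocks altogether.
After those, each further block must be dodecahedron, so 146 + 6 = 152 draws guarantee 6 dodecahedron blocks.

152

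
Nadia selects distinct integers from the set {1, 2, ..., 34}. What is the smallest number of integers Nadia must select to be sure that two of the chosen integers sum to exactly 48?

Two chosen integers sum to 48 exactly when both halves of some pair {x, 48−x} with 14 ≤ x ≤ 48−x ≤ 34 are chosen — 10 such pairs.
The remaining 14 elements (those with no distinct partner in range) can never complete a 48-sum, so the worst case takes all of them and one from each pair: 14 + 10 = 24.
The 25th integer has to be the second member of some pair, so 24 + 1 = 25.

25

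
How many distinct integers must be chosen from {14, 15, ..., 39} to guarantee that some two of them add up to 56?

Group the elements by complementary pair {x, 56−x}: {17,39}, {18,38}, {19,37}, …, giving 11 two-element pairs, the single value 28 (it cannot pair with itself since the integers are distinct), and 3 integers whose partner 56−x falls outside [14,39].
By pigeonhole, treating each of those 15 groups as a pigeonhole, one can pick one integer per group — 15 integers — with no two summing to 56.
The 16th integer lands in an occupied pair, forcing a sum of 56.

16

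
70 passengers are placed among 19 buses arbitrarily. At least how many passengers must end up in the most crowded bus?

4

The 19 buses are the holes and the 70 passengers are the pigeons.
If every bus held at most 3 passengers, the total would be at most 19 × 3 = 57, which is less than 70.
So some bus holds at least ⌈70/19⌉ = 4 passengers.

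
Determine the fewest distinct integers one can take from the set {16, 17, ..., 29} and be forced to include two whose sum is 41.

Group the elements by complementary pair {x, 41−x}: {16,25}, {17,24}, {18,23}, …, giving 5 two-element pairs and 4 integers whose partner 41−x falls outside [16,29].
By pigeonhole, treating each of those 9 groups as a pigeonhole, one can pick one integer per group — 9 integers — with no two summing to 41.
The 10th integer lands in an occupied pair, forcing a sum of 41.

10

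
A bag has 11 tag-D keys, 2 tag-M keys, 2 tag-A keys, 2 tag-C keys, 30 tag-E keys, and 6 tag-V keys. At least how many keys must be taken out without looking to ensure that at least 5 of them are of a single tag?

The 6 tags are the holes; the keys drawn are the pigeons.
To avoid 5 of any one tag, the worst case takes at most 4 of each tag, or every key of a tag that has fewer than 4.
That gives 4 + 2 + 2 + 2 + 4 + 4 = 18 keys with no tag reaching 5.
The next key forces some tag to 5, so 18 + 1 = 19.

19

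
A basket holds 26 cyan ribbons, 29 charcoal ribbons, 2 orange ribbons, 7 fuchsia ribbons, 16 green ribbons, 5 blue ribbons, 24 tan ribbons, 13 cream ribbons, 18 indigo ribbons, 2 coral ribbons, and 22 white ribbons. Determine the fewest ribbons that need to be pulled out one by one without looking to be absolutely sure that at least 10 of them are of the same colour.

80

The 11 colours are the holes; the ribbons drawn are the pigeons.
To avoid 10 of any one colour, the worst case takes at most 9 of each colour, or every ribbon of a colour that has fewer than 9.
That gives 9 + 9 + 2 + 7 + 9 + 5 + 9 + 9 + 9 + 2 + 9 = 79 ribbons with no colour reaching 10.
The next ribbon forces some colour to 10, so 79 + 1 = 80.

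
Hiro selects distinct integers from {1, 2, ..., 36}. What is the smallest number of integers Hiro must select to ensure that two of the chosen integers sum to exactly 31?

Two chosen integers sum to 31 exactly when both halves of some pair {x, 31−x} with 1 ≤ x ≤ 31−x ≤ 30 are chosen — 15 such pairs.
The remaining 6 elements (those with no distinct partner in range) can never complete a 31-sum, so the worst case takes all of them and one from each pair: 6 + 15 = 21.
By pigeonhole, the 22nd integer has to be the second member of some pair, so 21 + 1 = 22.

22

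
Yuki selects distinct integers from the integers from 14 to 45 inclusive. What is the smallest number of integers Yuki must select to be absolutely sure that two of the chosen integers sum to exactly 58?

18

Group the elements by complementary pair {x, 58−x}: {14,44}, {15,43}, {16,42}, …, giving 15 two-element pairs, the single value 29 (it cannot pair with itself since the integers are distinct), and 1 integer whose partner 58−x falls outside [14,45].
By the pigeonhole principle, treating each of those 17 groups as a pigeonhole, one can pick one integer per group — 17 integers — with no two summing to 58.
The 18th integer lands in an occupied pair, forcing a sum of 58.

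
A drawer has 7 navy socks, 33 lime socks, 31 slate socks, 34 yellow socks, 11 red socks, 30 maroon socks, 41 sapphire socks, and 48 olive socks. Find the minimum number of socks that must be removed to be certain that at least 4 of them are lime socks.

In the worst case for collecting lime socks, every non-lime sock comes out first.
There are 7 + 31 + 34 + 11 + 30 + 41 + 48 = 202 non-lime socks altogether.
After those, each further sock must be lime, so 202 + 4 = 206 draws guarantee 4 lime socks.

206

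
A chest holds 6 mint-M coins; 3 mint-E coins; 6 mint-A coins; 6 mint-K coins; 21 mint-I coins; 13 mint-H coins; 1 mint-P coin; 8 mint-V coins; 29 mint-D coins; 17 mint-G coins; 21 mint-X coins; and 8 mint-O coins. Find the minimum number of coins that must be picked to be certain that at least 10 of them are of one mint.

Put each drawn coin into a box by mint. The largest draw with every box below 10 takes min(count, 9) from each mint; mints with fewer than 9 contribute all they have.
Σ min(cᵢ, 9) = 6 + 3 + 6 + 6 + 9 + 9 + 1 + 8 + 9 + 9 + 9 + 8 = 83.
Draw number 83 + 1 = 84 must push one box to 10.

84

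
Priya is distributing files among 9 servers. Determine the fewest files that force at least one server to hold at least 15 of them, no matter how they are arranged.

With 126 files one could put exactly 14 in each of the 9 servers, and no server would reach 15.
One more file must land in a server that already has 14, giving it 15.
So 9 × 14 + 1 = 127 files are required.

127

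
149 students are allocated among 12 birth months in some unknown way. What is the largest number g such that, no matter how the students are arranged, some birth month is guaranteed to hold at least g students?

13

By the pigeonhole principle, the 12 birth months are the holes and the 149 students are the pigeons.
If every birth month held at most 12 students, the total would be at most 12 × 12 = 144, which is less than 149.
So some birth month holds at least ⌈149/12⌉ = 13 students.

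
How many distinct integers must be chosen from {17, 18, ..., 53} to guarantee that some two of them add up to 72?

21

A set avoiding the sum 72 can contain at most one of each pair {x, 72−x}, plus the 3 elements whose complement lies outside the range or equal to its own complement.
The integers 17, …, 36 (20 of them) are such a set: any two sum to at least 17+18 = 35 and at most 35+36 = 71 < 72.
Any 21st integer completes one of the 17 pairs, so 21 choices force a sum of 72.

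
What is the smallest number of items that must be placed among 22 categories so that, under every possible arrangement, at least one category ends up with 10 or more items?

199

With 198 items one could put exactly 9 in each of the 22 categories, and no category would reach 10.
Pigeonhole: one more item must land in a category that already has 9, giving it 10.
So 22 × 9 + 1 = 199 items are required.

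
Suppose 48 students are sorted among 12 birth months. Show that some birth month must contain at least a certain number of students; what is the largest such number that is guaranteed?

4

The 12 birth months are the holes and the 48 students are the pigeons.
If every birth month held at most 3 students, the total would be at most 12 × 3 = 36, which is less than 48.
So some birth month holds at least ⌈48/12⌉ = 4 students.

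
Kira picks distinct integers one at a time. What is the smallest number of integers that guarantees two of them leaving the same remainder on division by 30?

The 30 residue classes mod 30 are the pigeonholes.
With 30 integers one could put 1 in each residue class and have no class reach 2.
The 31st integer pushes some class to 2, so 30·1 + 1 = 31.

31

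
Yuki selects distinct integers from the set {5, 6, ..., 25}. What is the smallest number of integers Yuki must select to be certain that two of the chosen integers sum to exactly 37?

15

A set avoiding the sum 37 can contain at most one of each pair {x, 37−x}, plus the 7 elements whose complement lies outside the range.
The integers 5, …, 18 (14 of them) are such a set: any two sum to at least 5+6 = 11 and at most 17+18 = 35 < 37.
Any 15th integer completes one of the 7 pairs, so 15 choices force a sum of 37.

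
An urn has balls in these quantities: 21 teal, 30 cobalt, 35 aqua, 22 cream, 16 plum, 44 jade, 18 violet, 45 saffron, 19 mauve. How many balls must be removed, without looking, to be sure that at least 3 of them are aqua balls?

In the worst case for collecting aqua balls, every non-aqua ball comes out first.
There are 21 + 30 + 22 + 16 + 44 + 18 + 45 + 19 = 215 non-aqua balls altogether.
After those, each further ball must be aqua, so 215 + 3 = 218 draws guarantee 3 aqua balls.

218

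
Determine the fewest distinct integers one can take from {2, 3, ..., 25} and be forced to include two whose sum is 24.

Two chosen integers sum to 24 exactly when both halves of some pair {x, 24−x} with 2 ≤ x ≤ 24−x ≤ 22 are chosen — 10 such pairs.
The remaining 4 elements (those with no distinct partner in range) can never complete a 24-sum, so the worst case takes all of them and one from each pair: 4 + 10 = 14.
By pigeonhole, the 15th integer has to be the second member of some pair, so 14 + 1 = 15.

15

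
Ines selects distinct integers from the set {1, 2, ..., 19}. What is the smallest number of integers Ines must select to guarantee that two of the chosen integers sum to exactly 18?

Group the elements by complementary pair {x, 18−x}: {1,17}, {2,16}, {3,15}, …, giving 8 two-element pairs; the single value 9 (it cannot pair with itself since the integers are distinct); and 2 integers whose partner 18−x falls outside [1,19].
Treating each of those 11 groups as a pigeonhole, one can pick one integer per group — 11 integers — with no two summing to 18.
The 12th integer lands in an occupied pair, forcing a sum of 18.

12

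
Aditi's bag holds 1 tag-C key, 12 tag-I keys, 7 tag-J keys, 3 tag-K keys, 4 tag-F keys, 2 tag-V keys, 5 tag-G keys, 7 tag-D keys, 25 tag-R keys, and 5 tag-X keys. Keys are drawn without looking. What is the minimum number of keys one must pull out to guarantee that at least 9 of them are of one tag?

Put each drawn key into a box by tag. The largest draw with every box below 9 takes min(count, 8) from each tag; tags with fewer than 8 contribute all they have.
Σ min(cᵢ, 8) = 1 + 8 + 7 + 3 + 4 + 2 + 5 + 7 + 8 + 5 = 50.
Draw number 50 + 1 = 51 must push one box to 9.

51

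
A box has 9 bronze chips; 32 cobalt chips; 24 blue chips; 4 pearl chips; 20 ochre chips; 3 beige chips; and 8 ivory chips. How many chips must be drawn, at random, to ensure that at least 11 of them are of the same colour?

55

The 7 colours are the holes; the chips drawn are the pigeons.
To avoid 11 of any one colour, the worst case takes at most 10 of each colour, or every chip of a colour that has fewer than 10.
That gives 9 + 10 + 10 + 4 + 10 + 3 + 8 = 54 chips with no colour reaching 11.
The next chip forces some colour to 11, so 54 + 1 = 55.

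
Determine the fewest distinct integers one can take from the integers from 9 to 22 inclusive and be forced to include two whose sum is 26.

11

Group the elements by complementary pair {x, 26−x}: {9,17}, {10,16}, {11,15}, …, giving 4 two-element pairs, the single value 13 (it cannot pair with itself since the integers are distinct), and 5 integers whose partner 26−x falls outside [9,22].
By the pigeonhole principle, treating each of those 10 groups as a pigeonhole, one can pick one integer per group — 10 integers — with no two summing to 26.
The 11th integer lands in an occupied pair, forcing a sum of 26.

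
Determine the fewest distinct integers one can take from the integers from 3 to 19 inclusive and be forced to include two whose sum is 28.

Two chosen integers sum to 28 exactly when both halves of some pair {x, 28−x} with 9 ≤ x ≤ 28−x ≤ 19 are chosen — 5 such pairs.
The remaining 7 elements (those with no distinct partner in range) can never complete a 28-sum, so the worst case takes all of them and one from each pair: 7 + 5 = 12.
The 13th integer has to be the second member of some pair, so 12 + 1 = 13.

13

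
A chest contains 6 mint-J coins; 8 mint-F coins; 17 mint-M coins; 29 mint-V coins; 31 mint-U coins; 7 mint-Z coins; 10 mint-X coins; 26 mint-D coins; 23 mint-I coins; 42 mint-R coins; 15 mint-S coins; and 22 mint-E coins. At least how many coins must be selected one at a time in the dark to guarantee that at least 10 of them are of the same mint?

An adversary could hand out at most 9 coins per mint (mint-J, mint-F, mint-Z run out sooner): 6 + 8 + 9 + 9 + 9 + 7 + 9 + 9 + 9 + 9 + 9 + 9 = 102 coins and still no mint has 10.
Pigeonhole: one more coin lands in a mint already at 9, so 103 draws are enough and 102 are not.

103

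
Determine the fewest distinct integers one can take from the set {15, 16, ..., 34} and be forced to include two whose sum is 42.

A set avoiding the sum 42 can contain at most one of each pair {x, 42−x}, plus the 8 elements whose complement lies outside the range or equal to its own complement.
The integers 21, …, 34 (14 of them) are such a set: any two sum to at least 21+22 = 43 > 42.
By pigeonhole, any 15th integer completes one of the 6 pairs, so 15 choices force a sum of 42.

15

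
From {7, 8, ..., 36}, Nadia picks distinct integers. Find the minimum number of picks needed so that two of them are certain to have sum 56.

Two chosen integers sum to 56 exactly when both halves of some pair {x, 56−x} with 20 ≤ x ≤ 56−x ≤ 36 are chosen — 8 such pairs.
The remaining 14 elements (those with no distinct partner in range) can never complete a 56-sum, so the worst case takes all of them and one from each pair: 14 + 8 = 22.
The 23rd integer has to be the second member of some pair, so 22 + 1 = 23.

23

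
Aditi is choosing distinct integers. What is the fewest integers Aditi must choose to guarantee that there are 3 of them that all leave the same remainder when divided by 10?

21

By the pigeonhole principle, the 10 residue classes mod 10 are the pigeonholes.
With 20 integers one could put 2 in each residue class and have no class reach 3.
The 21st integer pushes some class to 3, so 10·2 + 1 = 21.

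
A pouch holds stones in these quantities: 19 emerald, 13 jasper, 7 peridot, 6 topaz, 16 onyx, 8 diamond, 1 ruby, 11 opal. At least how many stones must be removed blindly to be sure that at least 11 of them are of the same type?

By the pigeonhole principle, the 8 types are the holes; the stones drawn are the pigeons.
To avoid 11 of any one type, the worst case takes at most 10 of each type, or every stone of a type that has fewer than 10.
That gives 10 + 10 + 7 + 6 + 10 + 8 + 1 + 10 = 62 stones with no type reaching 11.
The next stone forces some type to 11, so 62 + 1 = 63.

63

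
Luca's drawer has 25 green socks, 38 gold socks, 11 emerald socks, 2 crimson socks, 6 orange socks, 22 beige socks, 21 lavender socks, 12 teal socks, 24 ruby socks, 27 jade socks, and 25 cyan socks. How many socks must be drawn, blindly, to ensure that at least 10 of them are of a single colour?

90

Put each drawn sock into a box by colour. The largest draw with every box below 10 takes min(count, 9) from each colour; colours with fewer than 9 contribute all they have.
Σ min(cᵢ, 9) = 9 + 9 + 9 + 2 + 6 + 9 + 9 + 9 + 9 + 9 + 9 = 89.
Draw number 89 + 1 = 90 must push one box to 10.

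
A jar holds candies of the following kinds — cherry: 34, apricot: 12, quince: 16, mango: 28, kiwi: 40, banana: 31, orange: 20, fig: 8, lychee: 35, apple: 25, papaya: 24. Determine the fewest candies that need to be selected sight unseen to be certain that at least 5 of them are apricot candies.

266

In the worst case for collecting apricot candies, every non-apricot candy comes out first.
There are 34 + 16 + 28 + 40 + 31 + 20 + 8 + 35 + 25 + 24 = 261 non-apricot candies altogether.
After those, each further candy must be apricot, so 261 + 5 = 266 draws guarantee 5 apricot candies.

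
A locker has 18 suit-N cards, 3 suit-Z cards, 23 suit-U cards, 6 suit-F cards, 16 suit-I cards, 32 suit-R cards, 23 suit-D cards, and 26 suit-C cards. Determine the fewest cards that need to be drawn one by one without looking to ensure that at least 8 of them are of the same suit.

52

The 8 suits are the holes; the cards drawn are the pigeons.
To avoid 8 of any one suit, the worst case takes at most 7 of each suit, or every card of a suit that has fewer than 7.
That gives 7 + 3 + 7 + 6 + 7 + 7 + 7 + 7 = 51 cards with no suit reaching 8.
The next card forces some suit to 8, so 51 + 1 = 52.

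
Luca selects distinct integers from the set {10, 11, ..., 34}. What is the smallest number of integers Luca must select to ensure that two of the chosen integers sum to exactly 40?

16

A set avoiding the sum 40 can contain at most one of each pair {x, 40−x}, plus the 5 elements whose complement lies outside the range or equal to its own complement.
The integers 20, …, 34 (15 of them) are such a set: any two sum to at least 20+21 = 41 > 40.
Any 16th integer completes one of the 10 pairs, so 16 choices force a sum of 40.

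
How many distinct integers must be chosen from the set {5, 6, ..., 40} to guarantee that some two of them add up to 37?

Group the elements by complementary pair {x, 37−x}: {5,32}, {6,31}, {7,30}, …, giving 14 two-element pairs and 8 integers whose partner 37−x falls outside [5,40].
By the pigeonhole principle, treating each of those 22 groups as a pigeonhole, one can pick one integer per group — 22 integers — with no two summing to 37.
The 23rd integer lands in an occupied pair, forcing a sum of 37.

23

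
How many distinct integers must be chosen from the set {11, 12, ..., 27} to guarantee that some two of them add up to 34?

Two chosen integers sum to 34 exactly when both halves of some pair {x, 34−x} with 11 ≤ x ≤ 34−x ≤ 23 are chosen — 6 such pairs.
The remaining 5 elements (those with no distinct partner in range) can never complete a 34-sum, so the worst case takes all of them and one from each pair: 5 + 6 = 11.
The 12th integer has to be the second member of some pair, so 11 + 1 = 12.

12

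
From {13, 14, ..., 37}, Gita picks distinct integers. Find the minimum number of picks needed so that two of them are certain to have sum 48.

A set avoiding the sum 48 can contain at most one of each pair {x, 48−x}, plus the 3 elements whose complement lies outside the range or equal to its own complement.
The integers 24, …, 37 (14 of them) are such a set: any two sum to at least 24+25 = 49 > 48.
Any 15th integer completes one of the 11 pairs, so 15 choices force a sum of 48.

15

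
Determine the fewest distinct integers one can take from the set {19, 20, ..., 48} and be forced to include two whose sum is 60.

Two chosen integers sum to 60 exactly when both halves of some pair {x, 60−x} with 19 ≤ x ≤ 60−x ≤ 41 are chosen — 11 such pairs.
The remaining 8 elements (those with no distinct partner in range) can never complete a 60-sum, so the worst case takes all of them and one from each pair: 8 + 11 = 19.
The 20th integer has to be the second member of some pair, so 19 + 1 = 20.

20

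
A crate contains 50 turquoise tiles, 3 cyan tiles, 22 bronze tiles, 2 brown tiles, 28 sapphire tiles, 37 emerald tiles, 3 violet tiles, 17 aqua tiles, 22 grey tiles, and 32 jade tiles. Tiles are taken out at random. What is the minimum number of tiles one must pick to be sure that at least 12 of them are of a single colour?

Put each drawn tile into a box by colour. The largest draw with every box below 12 takes min(count, 11) from each colour; colours with fewer than 11 contribute all they have.
Σ min(cᵢ, 11) = 11 + 3 + 11 + 2 + 11 + 11 + 3 + 11 + 11 + 11 = 85.
Draw number 85 + 1 = 86 must push one box to 12.

86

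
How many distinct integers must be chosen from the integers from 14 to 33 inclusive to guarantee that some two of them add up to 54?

Group the elements by complementary pair {x, 54−x}: {21,33}, {22,32}, {23,31}, …, giving 6 two-element pairs, the single value 27 (it cannot pair with itself since the integers are distinct), and 7 integers whose partner 54−x falls outside [14,33].
Pigeonhole: treating each of those 14 groups as a pigeonhole, one can pick one integer per group — 14 integers — with no two summing to 54.
The 15th integer lands in an occupied pair, forcing a sum of 54.

15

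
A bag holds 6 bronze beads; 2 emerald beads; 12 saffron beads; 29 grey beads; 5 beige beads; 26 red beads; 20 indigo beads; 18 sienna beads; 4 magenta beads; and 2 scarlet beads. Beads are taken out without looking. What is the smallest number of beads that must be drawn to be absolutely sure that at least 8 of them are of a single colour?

The 10 colours are the holes; the beads drawn are the pigeons.
To avoid 8 of any one colour, the worst case takes at most 7 of each colour, or every bead of a colour that has fewer than 7.
That gives 6 + 2 + 7 + 7 + 5 + 7 + 7 + 7 + 4 + 2 = 54 beads with no colour reaching 8.
The next bead forces some colour to 8, so 54 + 1 = 55.

55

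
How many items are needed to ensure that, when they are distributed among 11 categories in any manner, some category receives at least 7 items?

With 66 items one could put exactly 6 in each of the 11 categories, and no category would reach 7.
One more item must land in a category that already has 6, giving it 7.
So 11 × 6 + 1 = 67 items are required.

67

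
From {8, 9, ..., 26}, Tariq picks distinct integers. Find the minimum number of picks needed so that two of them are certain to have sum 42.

15

A set avoiding the sum 42 can contain at most one of each pair {x, 42−x}, plus the 9 elements whose complement lies outside the range or equal to its own complement.
The integers 8, …, 21 (14 of them) are such a set: any two sum to at least 8+9 = 17 and at most 20+21 = 41 < 42.
By pigeonhole, any 15th integer completes one of the 5 pairs, so 15 choices force a sum of 42.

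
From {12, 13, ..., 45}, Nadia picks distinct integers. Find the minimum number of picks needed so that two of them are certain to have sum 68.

24

Group the elements by complementary pair {x, 68−x}: {23,45}, {24,44}, {25,43}, …, giving 11 two-element pairs, the single value 34 (it cannot pair with itself since the integers are distinct), and 11 integers whose partner 68−x falls outside [12,45].
Pigeonhole: treating each of those 23 groups as a pigeonhole, one can pick one integer per group — 23 integers — with no two summing to 68.
The 24th integer lands in an occupied pair, forcing a sum of 68.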